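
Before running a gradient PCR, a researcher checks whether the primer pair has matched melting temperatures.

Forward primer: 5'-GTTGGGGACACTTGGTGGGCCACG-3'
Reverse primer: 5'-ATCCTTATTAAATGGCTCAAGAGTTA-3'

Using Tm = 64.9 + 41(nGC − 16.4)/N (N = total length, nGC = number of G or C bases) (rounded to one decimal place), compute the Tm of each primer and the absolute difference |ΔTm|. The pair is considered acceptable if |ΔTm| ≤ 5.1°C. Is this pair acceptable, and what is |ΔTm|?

Forward: G+C = 16, N = 24 → Tm = 64.9 + 41·(16 − 16.4)/24 = 64.2°C.
Reverse: G+C = 8, N = 26 → Tm = 64.9 + 41·(8 − 16.4)/26 = 51.7°C.
|ΔTm| = |64.2 − 51.7| = 12.5°C, > 5.1°C.

|ΔTm| = 12.5°C; the pair is not acceptable.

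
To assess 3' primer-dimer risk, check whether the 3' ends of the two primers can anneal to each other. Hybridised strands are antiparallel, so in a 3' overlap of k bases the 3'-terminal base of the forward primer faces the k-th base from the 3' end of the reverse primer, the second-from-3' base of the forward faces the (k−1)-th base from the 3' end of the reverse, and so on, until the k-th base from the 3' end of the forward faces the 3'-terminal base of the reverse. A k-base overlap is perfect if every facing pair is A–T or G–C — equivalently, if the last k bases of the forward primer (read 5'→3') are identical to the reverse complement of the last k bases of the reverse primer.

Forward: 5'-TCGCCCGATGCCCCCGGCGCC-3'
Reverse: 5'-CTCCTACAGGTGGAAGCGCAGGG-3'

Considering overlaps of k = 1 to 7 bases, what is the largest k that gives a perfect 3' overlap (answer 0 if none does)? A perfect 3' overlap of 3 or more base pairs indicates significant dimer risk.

Last 7 bases (5'→3') — forward …CGGCGCC, reverse …CGCAGGG.
Reverse complement of the reverse primer's last 7 bases: CCCTGCG; its first k bases are the reverse complement of the reverse primer's last k bases, so a perfect k-base overlap needs the forward primer's last k bases to equal them.
Comparing (forward last k vs required): k=1: C vs C ✓; k=2: CC vs CC ✓; k=3: GCC vs CCC ✗; k=4: CGCC vs CCCT ✗; k=5: GCGCC vs CCCTG ✗; k=6: GGCGCC vs CCCTGC ✗; k=7: CGGCGCC vs CCCTGCG ✗.
Perfect overlaps at k = 1, 2; the largest is 2.

Longest perfect overlap: 2 complementary base pairs; below the dimer-risk threshold (threshold 3).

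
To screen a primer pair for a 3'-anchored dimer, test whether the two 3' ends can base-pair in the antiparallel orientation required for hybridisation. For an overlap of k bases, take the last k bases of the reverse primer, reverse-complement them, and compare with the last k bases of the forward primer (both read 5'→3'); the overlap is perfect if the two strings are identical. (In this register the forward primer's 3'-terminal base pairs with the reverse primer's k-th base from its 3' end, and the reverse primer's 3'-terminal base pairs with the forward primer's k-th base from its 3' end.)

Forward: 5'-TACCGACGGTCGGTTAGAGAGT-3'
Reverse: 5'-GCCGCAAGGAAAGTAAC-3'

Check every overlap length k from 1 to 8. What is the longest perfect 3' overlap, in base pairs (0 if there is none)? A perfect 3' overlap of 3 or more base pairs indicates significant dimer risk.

Longest perfect overlap: 2 complementary base pairs; below the dimer-risk threshold (threshold 3).

Last 8 bases (5'→3') — forward …TAGAGAGT, reverse …AAAGTAAC.
Reverse complement of the reverse primer's last 8 bases: GTTACTTT; its first k bases are the reverse complement of the reverse primer's last k bases, so a perfect k-base overlap needs the forward primer's last k bases to equal them.
Comparing (forward last k vs required): k=1: T vs G ✗; k=2: GT vs GT ✓; k=3: AGT vs GTT ✗; k=4: GAGT vs GTTA ✗; k=5: AGAGT vs GTTAC ✗; k=6: GAGAGT vs GTTACT ✗; k=7: AGAGAGT vs GTTACTT ✗; k=8: TAGAGAGT vs GTTACTTT ✗.
Only k = 2 is perfect, so the longest perfect 3' overlap is 2.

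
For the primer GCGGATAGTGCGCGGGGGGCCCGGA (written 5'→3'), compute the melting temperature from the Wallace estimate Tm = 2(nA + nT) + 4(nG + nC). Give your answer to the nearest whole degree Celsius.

Base counts: A=3, T=2, G=14, C=6 (length 25).
Tm = 2·(3+2) + 4·(14+6) = 2·5 + 4·20 = 10 + 80 = 90°C.

90°C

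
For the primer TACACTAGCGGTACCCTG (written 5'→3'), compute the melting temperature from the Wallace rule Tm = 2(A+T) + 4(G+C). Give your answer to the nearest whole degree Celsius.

Base counts: A=4, T=4, G=4, C=6 (length 18).
Tm = 2·(4+4) + 4·(4+6) = 2·8 + 4·10 = 16 + 40 = 56°C.

56°C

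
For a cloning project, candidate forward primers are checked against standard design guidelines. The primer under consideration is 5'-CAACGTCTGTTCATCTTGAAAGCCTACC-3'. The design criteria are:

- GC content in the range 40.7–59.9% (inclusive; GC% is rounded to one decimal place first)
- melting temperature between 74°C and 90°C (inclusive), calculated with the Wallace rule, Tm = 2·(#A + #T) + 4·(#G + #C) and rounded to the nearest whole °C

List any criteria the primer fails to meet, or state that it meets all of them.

Base counts: A=7, T=8, G=4, C=9 (length 28).
GC content: GC 13/28 = 46.4% ✓
Tm: Tm = 2·15 + 4·13 = 82°C ✓

Meets all criteria.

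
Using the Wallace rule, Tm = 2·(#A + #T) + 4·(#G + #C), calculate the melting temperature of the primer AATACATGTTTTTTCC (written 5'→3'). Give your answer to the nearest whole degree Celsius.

40°C

Base counts: A=4, T=8, G=1, C=3 (length 16).
Tm = 2·(4+8) + 4·(1+3) = 2·12 + 4·4 = 24 + 16 = 40°C.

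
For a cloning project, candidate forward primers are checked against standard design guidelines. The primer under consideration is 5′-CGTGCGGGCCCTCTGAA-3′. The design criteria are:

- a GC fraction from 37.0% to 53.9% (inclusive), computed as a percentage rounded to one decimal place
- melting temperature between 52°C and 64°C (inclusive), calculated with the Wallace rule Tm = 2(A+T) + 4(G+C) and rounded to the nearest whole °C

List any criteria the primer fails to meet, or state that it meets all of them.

Base counts: A=2, T=3, G=6, C=6 (length 17).
GC content: GC 12/17 = 70.6%, outside 37.0–53.9% ✗
Tm: Tm = 2·5 + 4·12 = 58°C ✓

Fails: GC content.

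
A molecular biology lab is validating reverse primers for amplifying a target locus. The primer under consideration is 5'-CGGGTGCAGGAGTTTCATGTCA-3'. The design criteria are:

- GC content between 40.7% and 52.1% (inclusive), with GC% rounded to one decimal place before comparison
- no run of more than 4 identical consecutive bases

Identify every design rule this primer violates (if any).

Fails: GC content.

Base counts: A=4, T=6, G=8, C=4 (length 22).
GC content: GC 12/22 = 54.5%, outside 40.7–52.1% ✗
homopolymer run: longest run = 3 ✓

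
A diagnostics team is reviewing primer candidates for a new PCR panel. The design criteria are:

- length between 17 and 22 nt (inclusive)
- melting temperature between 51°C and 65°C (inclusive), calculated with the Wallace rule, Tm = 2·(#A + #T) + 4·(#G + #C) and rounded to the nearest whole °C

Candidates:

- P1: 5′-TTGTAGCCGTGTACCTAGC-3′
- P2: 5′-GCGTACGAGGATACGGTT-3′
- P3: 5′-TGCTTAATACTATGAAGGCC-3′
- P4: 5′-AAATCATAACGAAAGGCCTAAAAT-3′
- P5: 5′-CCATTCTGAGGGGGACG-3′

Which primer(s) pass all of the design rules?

P1 (19 nt, A=3 T=6 G=5 C=5): length 19 ✓; Tm = 2·9 + 4·10 = 58°C ✓ — passes.
P2 (18 nt, A=4 T=4 G=7 C=3): length 18 ✓; Tm = 2·8 + 4·10 = 56°C ✓ — passes.
P3 (20 nt, A=6 T=6 G=4 C=4): length 20 ✓; Tm = 2·12 + 4·8 = 56°C ✓ — passes.
P4 (24 nt, A=13 T=4 G=3 C=4): length 24, outside 17–22 ✗; Tm = 2·17 + 4·7 = 62°C ✓ — fails.
P5 (17 nt, A=3 T=3 G=7 C=4): length 17 ✓; Tm = 2·6 + 4·11 = 56°C ✓ — passes.

P1, P2, P3 and P5.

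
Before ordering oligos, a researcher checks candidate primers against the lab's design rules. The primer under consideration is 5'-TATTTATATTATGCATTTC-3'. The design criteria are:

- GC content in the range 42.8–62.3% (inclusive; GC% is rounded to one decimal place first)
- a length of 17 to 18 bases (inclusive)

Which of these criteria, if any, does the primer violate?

Base counts: A=5, T=11, G=1, C=2 (length 19).
GC content: GC 3/19 = 15.8%, outside 42.8–62.3% ✗
length: length 19, outside 17–18 ✗

Fails: GC content, length.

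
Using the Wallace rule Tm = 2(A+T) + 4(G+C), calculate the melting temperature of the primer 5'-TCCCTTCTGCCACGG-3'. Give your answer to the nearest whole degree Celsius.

50°C

Base counts: A=1, T=4, G=3, C=7 (length 15).
Tm = 2·(1+4) + 4·(3+7) = 2·5 + 4·10 = 10 + 40 = 50°C.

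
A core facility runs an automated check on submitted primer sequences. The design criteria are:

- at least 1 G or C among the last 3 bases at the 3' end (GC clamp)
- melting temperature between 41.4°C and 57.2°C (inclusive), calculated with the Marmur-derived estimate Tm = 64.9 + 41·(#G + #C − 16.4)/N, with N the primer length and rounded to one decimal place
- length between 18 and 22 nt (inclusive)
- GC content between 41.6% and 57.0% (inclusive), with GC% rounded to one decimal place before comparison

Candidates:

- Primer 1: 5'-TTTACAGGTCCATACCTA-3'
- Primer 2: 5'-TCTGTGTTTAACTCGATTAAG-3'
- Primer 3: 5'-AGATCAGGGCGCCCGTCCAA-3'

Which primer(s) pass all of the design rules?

None of the candidates satisfy all criteria.

Primer 1 (18 nt, A=5 T=6 G=2 C=5): 3' end CTA has 1 G/C ✓; Tm = 64.9 + 41·(7 − 16.4)/18 = 43.5°C ✓; length 18 ✓; GC 7/18 = 38.9%, outside 41.6–57.0% ✗ — fails.
Primer 2 (21 nt, A=5 T=9 G=4 C=3): 3' end AAG has 1 G/C ✓; Tm = 64.9 + 41·(7 − 16.4)/21 = 46.5°C ✓; length 21 ✓; GC 7/21 = 33.3%, outside 41.6–57.0% ✗ — fails.
Primer 3 (20 nt, A=5 T=2 G=6 C=7): 3' end CAA has 1 G/C ✓; Tm = 64.9 + 41·(13 − 16.4)/20 = 57.9°C, outside 41.4–57.2°C ✗; length 20 ✓; GC 13/20 = 65.0%, outside 41.6–57.0% ✗ — fails.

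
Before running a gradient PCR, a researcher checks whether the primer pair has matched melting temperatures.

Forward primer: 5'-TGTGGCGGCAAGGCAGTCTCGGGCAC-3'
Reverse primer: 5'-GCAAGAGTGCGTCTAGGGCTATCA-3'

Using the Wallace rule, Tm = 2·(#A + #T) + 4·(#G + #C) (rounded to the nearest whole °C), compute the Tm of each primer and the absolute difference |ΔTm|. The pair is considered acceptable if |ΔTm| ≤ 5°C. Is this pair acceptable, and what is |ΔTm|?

Forward: A=4 T=4 G=11 C=7 → Tm = 2·8 + 4·18 = 88°C.
Reverse: A=6 T=5 G=8 C=5 → Tm = 2·11 + 4·13 = 74°C.
|ΔTm| = |88 − 74| = 14°C, > 5°C.

|ΔTm| = 14°C; the pair is not acceptable.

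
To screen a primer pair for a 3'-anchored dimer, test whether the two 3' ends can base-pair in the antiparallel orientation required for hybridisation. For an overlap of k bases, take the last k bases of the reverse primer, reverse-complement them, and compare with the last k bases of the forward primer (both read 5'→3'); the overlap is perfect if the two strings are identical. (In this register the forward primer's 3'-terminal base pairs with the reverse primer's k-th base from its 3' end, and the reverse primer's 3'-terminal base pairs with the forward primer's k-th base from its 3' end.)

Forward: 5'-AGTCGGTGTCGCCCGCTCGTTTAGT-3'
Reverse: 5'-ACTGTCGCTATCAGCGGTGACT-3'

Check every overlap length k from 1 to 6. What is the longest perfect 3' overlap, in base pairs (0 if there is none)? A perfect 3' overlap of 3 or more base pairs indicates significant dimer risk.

Longest perfect overlap: 3 complementary base pairs; significant dimer risk (threshold 3).

Last 6 bases (5'→3') — forward …TTTAGT, reverse …GTGACT.
Reverse complement of the reverse primer's last 6 bases: AGTCAC; its first k bases are the reverse complement of the reverse primer's last k bases, so a perfect k-base overlap needs the forward primer's last k bases to equal them.
Comparing (forward last k vs required): k=1: T vs A ✗; k=2: GT vs AG ✗; k=3: AGT vs AGT ✓; k=4: TAGT vs AGTC ✗; k=5: TTAGT vs AGTCA ✗; k=6: TTTAGT vs AGTCAC ✗.
Only k = 3 is perfect, so the longest perfect 3' overlap is 3.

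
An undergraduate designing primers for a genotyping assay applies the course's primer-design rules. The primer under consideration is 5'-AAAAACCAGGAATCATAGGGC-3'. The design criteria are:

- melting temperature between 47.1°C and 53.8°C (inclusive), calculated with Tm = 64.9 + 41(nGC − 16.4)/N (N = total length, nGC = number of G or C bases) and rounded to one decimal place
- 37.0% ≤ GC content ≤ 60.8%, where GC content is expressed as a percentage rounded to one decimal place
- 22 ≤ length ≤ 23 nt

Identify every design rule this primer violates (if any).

Base counts: A=10, T=2, G=5, C=4 (length 21).
Tm: Tm = 64.9 + 41·(9 − 16.4)/21 = 50.5°C ✓
GC content: GC 9/21 = 42.9% ✓
length: length 21, outside 22–23 ✗

Fails: length.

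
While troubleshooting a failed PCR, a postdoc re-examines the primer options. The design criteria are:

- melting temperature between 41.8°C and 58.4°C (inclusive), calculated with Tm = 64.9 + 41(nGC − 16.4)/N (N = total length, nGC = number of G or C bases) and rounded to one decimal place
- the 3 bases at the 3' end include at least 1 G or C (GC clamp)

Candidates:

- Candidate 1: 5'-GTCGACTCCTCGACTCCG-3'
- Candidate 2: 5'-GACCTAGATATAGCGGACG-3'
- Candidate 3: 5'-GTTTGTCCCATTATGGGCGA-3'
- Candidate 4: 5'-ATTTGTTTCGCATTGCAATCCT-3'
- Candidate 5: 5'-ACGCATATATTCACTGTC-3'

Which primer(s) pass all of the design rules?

Candidate 1 (18 nt, A=2 T=4 G=4 C=8): Tm = 64.9 + 41·(12 − 16.4)/18 = 54.9°C ✓; 3' end CCG has 3 G/C ✓ — passes.
Candidate 2 (19 nt, A=6 T=3 G=6 C=4): Tm = 64.9 + 41·(10 − 16.4)/19 = 51.1°C ✓; 3' end ACG has 2 G/C ✓ — passes.
Candidate 3 (20 nt, A=3 T=7 G=6 C=4): Tm = 64.9 + 41·(10 − 16.4)/20 = 51.8°C ✓; 3' end CGA has 2 G/C ✓ — passes.
Candidate 4 (22 nt, A=4 T=10 G=3 C=5): Tm = 64.9 + 41·(8 − 16.4)/22 = 49.2°C ✓; 3' end CCT has 2 G/C ✓ — passes.
Candidate 5 (18 nt, A=5 T=6 G=2 C=5): Tm = 64.9 + 41·(7 − 16.4)/18 = 43.5°C ✓; 3' end GTC has 2 G/C ✓ — passes.

Candidate 1, Candidate 2, Candidate 3, Candidate 4 and Candidate 5.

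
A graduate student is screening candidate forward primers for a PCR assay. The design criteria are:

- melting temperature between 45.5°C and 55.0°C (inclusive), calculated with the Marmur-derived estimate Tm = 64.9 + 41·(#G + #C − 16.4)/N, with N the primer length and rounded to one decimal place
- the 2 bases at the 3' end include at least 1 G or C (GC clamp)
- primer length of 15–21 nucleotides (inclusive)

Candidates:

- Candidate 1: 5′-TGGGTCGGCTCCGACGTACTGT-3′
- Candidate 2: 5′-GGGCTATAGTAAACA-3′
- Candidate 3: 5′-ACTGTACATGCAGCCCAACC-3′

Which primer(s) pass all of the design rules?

Candidate 1 (22 nt, A=2 T=6 G=8 C=6): Tm = 64.9 + 41·(14 − 16.4)/22 = 60.4°C, outside 45.5–55.0°C ✗; 3' end GT has 1 G/C ✓; length 22, outside 15–21 ✗ — fails.
Candidate 2 (15 nt, A=6 T=3 G=4 C=2): Tm = 64.9 + 41·(6 − 16.4)/15 = 36.5°C, outside 45.5–55.0°C ✗; 3' end CA has 1 G/C ✓; length 15 ✓ — fails.
Candidate 3 (20 nt, A=6 T=3 G=3 C=8): Tm = 64.9 + 41·(11 − 16.4)/20 = 53.8°C ✓; 3' end CC has 2 G/C ✓; length 20 ✓ — passes.

Candidate 3 only.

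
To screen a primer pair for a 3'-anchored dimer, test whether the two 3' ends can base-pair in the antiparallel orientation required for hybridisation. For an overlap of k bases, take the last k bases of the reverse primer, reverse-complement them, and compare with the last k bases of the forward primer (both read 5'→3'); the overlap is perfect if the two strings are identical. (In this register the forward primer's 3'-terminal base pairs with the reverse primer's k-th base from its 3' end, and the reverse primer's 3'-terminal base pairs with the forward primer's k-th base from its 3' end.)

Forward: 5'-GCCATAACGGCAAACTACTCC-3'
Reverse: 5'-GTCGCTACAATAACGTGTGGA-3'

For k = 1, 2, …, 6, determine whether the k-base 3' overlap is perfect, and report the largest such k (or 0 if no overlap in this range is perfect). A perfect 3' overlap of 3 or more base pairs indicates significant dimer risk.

Longest perfect overlap: 3 complementary base pairs; significant dimer risk (threshold 3).

Last 6 bases (5'→3') — forward …TACTCC, reverse …TGTGGA.
Reverse complement of the reverse primer's last 6 bases: TCCACA; its first k bases are the reverse complement of the reverse primer's last k bases, so a perfect k-base overlap needs the forward primer's last k bases to equal them.
Comparing (forward last k vs required): k=1: C vs T ✗; k=2: CC vs TC ✗; k=3: TCC vs TCC ✓; k=4: CTCC vs TCCA ✗; k=5: ACTCC vs TCCAC ✗; k=6: TACTCC vs TCCACA ✗.
Only k = 3 is perfect, so the longest perfect 3' overlap is 3.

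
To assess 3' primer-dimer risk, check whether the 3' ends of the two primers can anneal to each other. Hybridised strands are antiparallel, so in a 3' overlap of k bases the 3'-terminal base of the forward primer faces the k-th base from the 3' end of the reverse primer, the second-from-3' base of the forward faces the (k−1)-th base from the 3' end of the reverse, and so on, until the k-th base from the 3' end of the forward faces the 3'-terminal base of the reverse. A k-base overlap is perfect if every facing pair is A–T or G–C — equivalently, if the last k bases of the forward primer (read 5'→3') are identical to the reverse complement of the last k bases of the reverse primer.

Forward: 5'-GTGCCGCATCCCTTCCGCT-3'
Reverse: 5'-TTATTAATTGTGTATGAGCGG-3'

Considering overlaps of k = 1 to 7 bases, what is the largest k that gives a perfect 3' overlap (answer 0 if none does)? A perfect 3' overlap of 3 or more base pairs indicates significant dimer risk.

Last 7 bases (5'→3') — forward …TTCCGCT, reverse …TGAGCGG.
Reverse complement of the reverse primer's last 7 bases: CCGCTCA; its first k bases are the reverse complement of the reverse primer's last k bases, so a perfect k-base overlap needs the forward primer's last k bases to equal them.
Comparing (forward last k vs required): k=1: T vs C ✗; k=2: CT vs CC ✗; k=3: GCT vs CCG ✗; k=4: CGCT vs CCGC ✗; k=5: CCGCT vs CCGCT ✓; k=6: TCCGCT vs CCGCTC ✗; k=7: TTCCGCT vs CCGCTCA ✗.
Only k = 5 is perfect, so the longest perfect 3' overlap is 5.

Longest perfect overlap: 5 complementary base pairs; significant dimer risk (threshold 3).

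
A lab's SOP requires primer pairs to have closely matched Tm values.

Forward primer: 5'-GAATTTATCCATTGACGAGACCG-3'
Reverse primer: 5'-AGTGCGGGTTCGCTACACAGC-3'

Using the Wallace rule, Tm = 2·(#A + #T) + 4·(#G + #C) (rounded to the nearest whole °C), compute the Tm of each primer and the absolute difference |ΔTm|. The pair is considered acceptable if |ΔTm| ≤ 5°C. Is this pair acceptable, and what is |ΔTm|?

|ΔTm| = 2°C; the pair is acceptable.

Forward: A=7 T=6 G=5 C=5 → Tm = 2·13 + 4·10 = 66°C.
Reverse: A=4 T=4 G=7 C=6 → Tm = 2·8 + 4·13 = 68°C.
|ΔTm| = |66 − 68| = 2°C, ≤ 5°C.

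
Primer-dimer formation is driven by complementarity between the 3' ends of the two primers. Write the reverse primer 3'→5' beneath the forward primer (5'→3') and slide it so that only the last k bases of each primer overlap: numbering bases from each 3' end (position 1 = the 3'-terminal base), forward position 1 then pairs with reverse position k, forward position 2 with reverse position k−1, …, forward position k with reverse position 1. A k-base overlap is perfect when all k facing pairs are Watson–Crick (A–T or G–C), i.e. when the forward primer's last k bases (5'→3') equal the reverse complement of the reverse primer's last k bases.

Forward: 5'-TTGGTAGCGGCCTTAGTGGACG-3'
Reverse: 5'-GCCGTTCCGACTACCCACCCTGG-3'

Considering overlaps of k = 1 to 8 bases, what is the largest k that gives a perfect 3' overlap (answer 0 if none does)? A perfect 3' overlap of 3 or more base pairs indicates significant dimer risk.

Longest perfect overlap: 0 complementary base pairs; below the dimer-risk threshold (threshold 3).

Last 8 bases (5'→3') — forward …AGTGGACG, reverse …CACCCTGG.
Reverse complement of the reverse primer's last 8 bases: CCAGGGTG; its first k bases are the reverse complement of the reverse primer's last k bases, so a perfect k-base overlap needs the forward primer's last k bases to equal them.
Comparing (forward last k vs required): k=1: G vs C ✗; k=2: CG vs CC ✗; k=3: ACG vs CCA ✗; k=4: GACG vs CCAG ✗; k=5: GGACG vs CCAGG ✗; k=6: TGGACG vs CCAGGG ✗; k=7: GTGGACG vs CCAGGGT ✗; k=8: AGTGGACG vs CCAGGGTG ✗.
No overlap length from 1 to 8 is perfect, so the longest perfect 3' overlap is 0.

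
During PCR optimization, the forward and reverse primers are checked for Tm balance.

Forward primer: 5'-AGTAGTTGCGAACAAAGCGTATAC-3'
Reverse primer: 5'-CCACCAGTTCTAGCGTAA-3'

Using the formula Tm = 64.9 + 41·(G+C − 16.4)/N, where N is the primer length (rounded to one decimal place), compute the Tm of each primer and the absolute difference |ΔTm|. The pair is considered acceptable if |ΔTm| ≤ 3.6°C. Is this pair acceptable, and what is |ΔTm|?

|ΔTm| = 6.0°C; the pair is not acceptable.

Forward: G+C = 10, N = 24 → Tm = 64.9 + 41·(10 − 16.4)/24 = 54.0°C.
Reverse: G+C = 9, N = 18 → Tm = 64.9 + 41·(9 − 16.4)/18 = 48.0°C.
|ΔTm| = |54.0 − 48.0| = 6.0°C, > 3.6°C.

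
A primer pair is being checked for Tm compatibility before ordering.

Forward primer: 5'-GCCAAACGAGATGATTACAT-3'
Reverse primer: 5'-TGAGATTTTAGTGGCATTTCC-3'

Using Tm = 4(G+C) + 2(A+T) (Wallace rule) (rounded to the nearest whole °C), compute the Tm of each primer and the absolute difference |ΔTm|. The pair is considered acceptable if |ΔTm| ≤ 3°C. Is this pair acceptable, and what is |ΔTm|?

|ΔTm| = 2°C; the pair is acceptable.

Forward: A=8 T=4 G=4 C=4 → Tm = 2·12 + 4·8 = 56°C.
Reverse: A=4 T=9 G=5 C=3 → Tm = 2·13 + 4·8 = 58°C.
|ΔTm| = |56 − 58| = 2°C, ≤ 3°C.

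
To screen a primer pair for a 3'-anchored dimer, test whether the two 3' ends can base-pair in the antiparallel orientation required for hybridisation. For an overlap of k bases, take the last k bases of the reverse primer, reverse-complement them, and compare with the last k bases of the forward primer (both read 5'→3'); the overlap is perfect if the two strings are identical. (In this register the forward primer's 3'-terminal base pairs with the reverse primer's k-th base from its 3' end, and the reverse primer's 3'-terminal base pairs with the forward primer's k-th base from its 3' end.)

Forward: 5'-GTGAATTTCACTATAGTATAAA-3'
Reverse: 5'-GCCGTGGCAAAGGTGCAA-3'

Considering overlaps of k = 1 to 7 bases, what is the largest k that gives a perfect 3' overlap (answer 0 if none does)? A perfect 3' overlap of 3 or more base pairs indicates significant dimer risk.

Last 7 bases (5'→3') — forward …GTATAAA, reverse …GGTGCAA.
Reverse complement of the reverse primer's last 7 bases: TTGCACC; its first k bases are the reverse complement of the reverse primer's last k bases, so a perfect k-base overlap needs the forward primer's last k bases to equal them.
Comparing (forward last k vs required): k=1: A vs T ✗; k=2: AA vs TT ✗; k=3: AAA vs TTG ✗; k=4: TAAA vs TTGC ✗; k=5: ATAAA vs TTGCA ✗; k=6: TATAAA vs TTGCAC ✗; k=7: GTATAAA vs TTGCACC ✗.
No overlap length from 1 to 7 is perfect, so the longest perfect 3' overlap is 0.

Longest perfect overlap: 0 complementary base pairs; below the dimer-risk threshold (threshold 3).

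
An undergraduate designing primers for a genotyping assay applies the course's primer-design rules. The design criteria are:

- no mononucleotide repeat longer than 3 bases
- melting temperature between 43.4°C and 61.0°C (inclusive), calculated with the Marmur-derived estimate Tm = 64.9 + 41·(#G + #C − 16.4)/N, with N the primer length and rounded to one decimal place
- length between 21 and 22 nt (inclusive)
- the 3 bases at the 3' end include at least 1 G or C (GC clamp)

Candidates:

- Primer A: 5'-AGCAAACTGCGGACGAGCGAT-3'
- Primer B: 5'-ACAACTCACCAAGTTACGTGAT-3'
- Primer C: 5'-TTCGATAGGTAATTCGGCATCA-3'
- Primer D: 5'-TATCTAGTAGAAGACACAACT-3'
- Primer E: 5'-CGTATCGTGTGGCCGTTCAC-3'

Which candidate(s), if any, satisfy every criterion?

Primer A, Primer B, Primer C and Primer D.

Primer A (21 nt, A=7 T=2 G=7 C=5): longest run = 3 ✓; Tm = 64.9 + 41·(12 − 16.4)/21 = 56.3°C ✓; length 21 ✓; 3' end GAT has 1 G/C ✓ — passes.
Primer B (22 nt, A=8 T=5 G=3 C=6): longest run = 2 ✓; Tm = 64.9 + 41·(9 − 16.4)/22 = 51.1°C ✓; length 22 ✓; 3' end GAT has 1 G/C ✓ — passes.
Primer C (22 nt, A=6 T=7 G=5 C=4): longest run = 2 ✓; Tm = 64.9 + 41·(9 − 16.4)/22 = 51.1°C ✓; length 22 ✓; 3' end TCA has 1 G/C ✓ — passes.
Primer D (21 nt, A=9 T=5 G=3 C=4): longest run = 2 ✓; Tm = 64.9 + 41·(7 − 16.4)/21 = 46.5°C ✓; length 21 ✓; 3' end ACT has 1 G/C ✓ — passes.
Primer E (20 nt, A=2 T=6 G=6 C=6): longest run = 2 ✓; Tm = 64.9 + 41·(12 − 16.4)/20 = 55.9°C ✓; length 20, outside 21–22 ✗; 3' end CAC has 2 G/C ✓ — fails.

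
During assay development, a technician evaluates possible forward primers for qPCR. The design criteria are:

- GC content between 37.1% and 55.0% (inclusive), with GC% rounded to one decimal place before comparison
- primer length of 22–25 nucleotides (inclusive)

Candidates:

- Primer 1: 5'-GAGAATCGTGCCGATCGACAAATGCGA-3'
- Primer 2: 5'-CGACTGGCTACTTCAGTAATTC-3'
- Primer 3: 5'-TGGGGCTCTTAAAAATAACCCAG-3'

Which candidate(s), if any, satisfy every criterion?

Primer 1 (27 nt, A=9 T=4 G=8 C=6): GC 14/27 = 51.9% ✓; length 27, outside 22–25 ✗ — fails.
Primer 2 (22 nt, A=5 T=7 G=4 C=6): GC 10/22 = 45.5% ✓; length 22 ✓ — passes.
Primer 3 (23 nt, A=8 T=5 G=5 C=5): GC 10/23 = 43.5% ✓; length 23 ✓ — passes.

Primer 2 and Primer 3.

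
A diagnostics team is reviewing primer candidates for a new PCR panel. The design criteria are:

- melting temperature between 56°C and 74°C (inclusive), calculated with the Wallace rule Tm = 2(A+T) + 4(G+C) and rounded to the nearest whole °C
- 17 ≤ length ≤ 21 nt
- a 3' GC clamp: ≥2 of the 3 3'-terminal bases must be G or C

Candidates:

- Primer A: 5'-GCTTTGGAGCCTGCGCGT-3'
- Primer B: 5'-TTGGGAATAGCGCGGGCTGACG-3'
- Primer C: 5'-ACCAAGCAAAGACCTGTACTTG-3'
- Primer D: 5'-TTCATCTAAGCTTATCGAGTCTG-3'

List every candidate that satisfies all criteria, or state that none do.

Primer A (18 nt, A=1 T=5 G=7 C=5): Tm = 2·6 + 4·12 = 60°C ✓; length 18 ✓; 3' end CGT has 2 G/C ✓ — passes.
Primer B (22 nt, A=4 T=4 G=10 C=4): Tm = 2·8 + 4·14 = 72°C ✓; length 22, outside 17–21 ✗; 3' end ACG has 2 G/C ✓ — fails.
Primer C (22 nt, A=8 T=4 G=4 C=6): Tm = 2·12 + 4·10 = 64°C ✓; length 22, outside 17–21 ✗; 3' end TTG has 1 G/C, need ≥2 ✗ — fails.
Primer D (23 nt, A=5 T=9 G=4 C=5): Tm = 2·14 + 4·9 = 64°C ✓; length 23, outside 17–21 ✗; 3' end CTG has 2 G/C ✓ — fails.

Primer A only.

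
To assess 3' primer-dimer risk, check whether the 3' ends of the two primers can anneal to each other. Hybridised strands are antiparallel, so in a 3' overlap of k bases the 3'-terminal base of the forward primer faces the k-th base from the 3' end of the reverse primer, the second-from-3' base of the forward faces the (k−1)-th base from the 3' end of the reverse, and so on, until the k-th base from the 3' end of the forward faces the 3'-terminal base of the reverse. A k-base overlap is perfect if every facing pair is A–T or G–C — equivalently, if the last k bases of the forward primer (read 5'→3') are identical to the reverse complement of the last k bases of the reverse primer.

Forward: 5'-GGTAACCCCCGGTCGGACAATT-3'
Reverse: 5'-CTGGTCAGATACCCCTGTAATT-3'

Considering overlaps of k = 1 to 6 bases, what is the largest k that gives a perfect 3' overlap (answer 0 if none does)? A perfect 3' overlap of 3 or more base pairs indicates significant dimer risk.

Longest perfect overlap: 4 complementary base pairs; significant dimer risk (threshold 3).

Last 6 bases (5'→3') — forward …ACAATT, reverse …GTAATT.
Reverse complement of the reverse primer's last 6 bases: AATTAC; its first k bases are the reverse complement of the reverse primer's last k bases, so a perfect k-base overlap needs the forward primer's last k bases to equal them.
Comparing (forward last k vs required): k=1: T vs A ✗; k=2: TT vs AA ✗; k=3: ATT vs AAT ✗; k=4: AATT vs AATT ✓; k=5: CAATT vs AATTA ✗; k=6: ACAATT vs AATTAC ✗.
Only k = 4 is perfect, so the longest perfect 3' overlap is 4.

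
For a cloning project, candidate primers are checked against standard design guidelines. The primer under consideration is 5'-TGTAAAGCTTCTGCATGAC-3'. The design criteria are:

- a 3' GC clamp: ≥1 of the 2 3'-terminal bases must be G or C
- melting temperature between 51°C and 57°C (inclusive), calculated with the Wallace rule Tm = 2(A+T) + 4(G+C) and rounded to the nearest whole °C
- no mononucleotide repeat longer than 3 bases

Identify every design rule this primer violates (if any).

Base counts: A=5, T=6, G=4, C=4 (length 19).
GC clamp: 3' end AC has 1 G/C ✓
Tm: Tm = 2·11 + 4·8 = 54°C ✓
homopolymer run: longest run = 3 ✓

Meets all criteria.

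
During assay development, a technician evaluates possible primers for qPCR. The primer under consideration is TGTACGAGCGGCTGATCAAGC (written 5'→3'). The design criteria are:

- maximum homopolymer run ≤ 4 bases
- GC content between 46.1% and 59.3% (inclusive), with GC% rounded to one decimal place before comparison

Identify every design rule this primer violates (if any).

Meets all criteria.

Base counts: A=5, T=4, G=7, C=5 (length 21).
homopolymer run: longest run = 2 ✓
GC content: GC 12/21 = 57.1% ✓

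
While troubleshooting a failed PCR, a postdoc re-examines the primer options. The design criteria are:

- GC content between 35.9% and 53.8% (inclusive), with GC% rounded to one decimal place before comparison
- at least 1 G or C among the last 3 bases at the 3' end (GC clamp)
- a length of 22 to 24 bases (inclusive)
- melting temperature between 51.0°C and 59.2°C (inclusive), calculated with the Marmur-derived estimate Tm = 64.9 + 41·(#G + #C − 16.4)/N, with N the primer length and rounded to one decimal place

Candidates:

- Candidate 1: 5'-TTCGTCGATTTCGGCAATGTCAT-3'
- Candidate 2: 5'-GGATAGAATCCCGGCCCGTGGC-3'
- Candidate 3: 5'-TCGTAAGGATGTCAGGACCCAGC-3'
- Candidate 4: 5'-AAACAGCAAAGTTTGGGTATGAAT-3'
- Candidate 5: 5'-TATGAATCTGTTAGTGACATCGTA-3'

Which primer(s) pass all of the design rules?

Candidate 1 only.

Candidate 1 (23 nt, A=4 T=9 G=5 C=5): GC 10/23 = 43.5% ✓; 3' end CAT has 1 G/C ✓; length 23 ✓; Tm = 64.9 + 41·(10 − 16.4)/23 = 53.5°C ✓ — passes.
Candidate 2 (22 nt, A=4 T=3 G=8 C=7): GC 15/22 = 68.2%, outside 35.9–53.8% ✗; 3' end GGC has 3 G/C ✓; length 22 ✓; Tm = 64.9 + 41·(15 − 16.4)/22 = 62.3°C, outside 51.0–59.2°C ✗ — fails.
Candidate 3 (23 nt, A=6 T=4 G=7 C=6): GC 13/23 = 56.5%, outside 35.9–53.8% ✗; 3' end AGC has 2 G/C ✓; length 23 ✓; Tm = 64.9 + 41·(13 − 16.4)/23 = 58.8°C ✓ — fails.
Candidate 4 (24 nt, A=10 T=6 G=6 C=2): GC 8/24 = 33.3%, outside 35.9–53.8% ✗; 3' end AAT has 0 G/C, need ≥1 ✗; length 24 ✓; Tm = 64.9 + 41·(8 − 16.4)/24 = 50.6°C, outside 51.0–59.2°C ✗ — fails.
Candidate 5 (24 nt, A=7 T=9 G=5 C=3): GC 8/24 = 33.3%, outside 35.9–53.8% ✗; 3' end GTA has 1 G/C ✓; length 24 ✓; Tm = 64.9 + 41·(8 − 16.4)/24 = 50.6°C, outside 51.0–59.2°C ✗ — fails.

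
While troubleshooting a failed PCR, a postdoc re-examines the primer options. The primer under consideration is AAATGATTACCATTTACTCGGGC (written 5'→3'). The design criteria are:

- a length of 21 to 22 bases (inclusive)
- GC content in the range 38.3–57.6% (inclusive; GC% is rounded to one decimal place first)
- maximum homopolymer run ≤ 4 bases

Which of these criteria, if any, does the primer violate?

Fails: length.

Base counts: A=7, T=7, G=4, C=5 (length 23).
length: length 23, outside 21–22 ✗
GC content: GC 9/23 = 39.1% ✓
homopolymer run: longest run = 3 ✓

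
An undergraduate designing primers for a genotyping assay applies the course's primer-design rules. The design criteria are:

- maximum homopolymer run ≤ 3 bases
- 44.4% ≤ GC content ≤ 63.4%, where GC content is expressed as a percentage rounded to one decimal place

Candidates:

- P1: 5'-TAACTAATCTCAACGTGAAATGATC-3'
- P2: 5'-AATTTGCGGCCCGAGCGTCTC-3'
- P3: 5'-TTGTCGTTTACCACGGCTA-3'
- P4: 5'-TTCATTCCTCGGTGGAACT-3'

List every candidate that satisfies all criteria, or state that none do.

P1 (25 nt, A=10 T=7 G=3 C=5): longest run = 3 ✓; GC 8/25 = 32.0%, outside 44.4–63.4% ✗ — fails.
P2 (21 nt, A=3 T=5 G=6 C=7): longest run = 3 ✓; GC 13/21 = 61.9% ✓ — passes.
P3 (19 nt, A=3 T=7 G=4 C=5): longest run = 3 ✓; GC 9/19 = 47.4% ✓ — passes.
P4 (19 nt, A=3 T=7 G=4 C=5): longest run = 2 ✓; GC 9/19 = 47.4% ✓ — passes.

P2, P3 and P4.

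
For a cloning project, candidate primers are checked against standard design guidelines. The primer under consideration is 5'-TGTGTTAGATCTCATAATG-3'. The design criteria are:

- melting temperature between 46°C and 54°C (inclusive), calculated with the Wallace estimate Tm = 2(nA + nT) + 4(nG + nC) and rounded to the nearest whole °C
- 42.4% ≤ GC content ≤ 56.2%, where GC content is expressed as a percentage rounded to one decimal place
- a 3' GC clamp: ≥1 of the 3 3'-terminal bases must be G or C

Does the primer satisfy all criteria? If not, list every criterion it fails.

Base counts: A=5, T=8, G=4, C=2 (length 19).
Tm: Tm = 2·13 + 4·6 = 50°C ✓
GC content: GC 6/19 = 31.6%, outside 42.4–56.2% ✗
GC clamp: 3' end ATG has 1 G/C ✓

Fails: GC content.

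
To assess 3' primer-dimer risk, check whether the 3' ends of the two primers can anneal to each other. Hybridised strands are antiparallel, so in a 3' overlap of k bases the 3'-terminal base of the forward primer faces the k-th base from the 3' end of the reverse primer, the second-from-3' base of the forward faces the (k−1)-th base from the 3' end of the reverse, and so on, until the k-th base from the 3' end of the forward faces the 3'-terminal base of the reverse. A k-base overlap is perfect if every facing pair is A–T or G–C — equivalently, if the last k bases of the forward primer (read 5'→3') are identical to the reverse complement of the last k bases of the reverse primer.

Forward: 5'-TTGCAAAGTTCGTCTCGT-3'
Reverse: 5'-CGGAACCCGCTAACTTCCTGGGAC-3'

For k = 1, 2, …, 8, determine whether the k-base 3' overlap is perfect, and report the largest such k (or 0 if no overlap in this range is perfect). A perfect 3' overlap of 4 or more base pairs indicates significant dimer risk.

Last 8 bases (5'→3') — forward …CGTCTCGT, reverse …CCTGGGAC.
Reverse complement of the reverse primer's last 8 bases: GTCCCAGG; its first k bases are the reverse complement of the reverse primer's last k bases, so a perfect k-base overlap needs the forward primer's last k bases to equal them.
Comparing (forward last k vs required): k=1: T vs G ✗; k=2: GT vs GT ✓; k=3: CGT vs GTC ✗; k=4: TCGT vs GTCC ✗; k=5: CTCGT vs GTCCC ✗; k=6: TCTCGT vs GTCCCA ✗; k=7: GTCTCGT vs GTCCCAG ✗; k=8: CGTCTCGT vs GTCCCAGG ✗.
Only k = 2 is perfect, so the longest perfect 3' overlap is 2.

Longest perfect overlap: 2 complementary base pairs; below the dimer-risk threshold (threshold 4).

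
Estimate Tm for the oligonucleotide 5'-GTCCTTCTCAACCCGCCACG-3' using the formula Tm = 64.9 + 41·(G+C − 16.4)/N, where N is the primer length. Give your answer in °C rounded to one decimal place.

Base counts: A=3, T=4, G=3, C=10; G+C = 13, N = 20.
Tm = 64.9 + 41·(13 − 16.4)/20 = 64.9 + -139.40/20 = 57.9°C.

57.9°C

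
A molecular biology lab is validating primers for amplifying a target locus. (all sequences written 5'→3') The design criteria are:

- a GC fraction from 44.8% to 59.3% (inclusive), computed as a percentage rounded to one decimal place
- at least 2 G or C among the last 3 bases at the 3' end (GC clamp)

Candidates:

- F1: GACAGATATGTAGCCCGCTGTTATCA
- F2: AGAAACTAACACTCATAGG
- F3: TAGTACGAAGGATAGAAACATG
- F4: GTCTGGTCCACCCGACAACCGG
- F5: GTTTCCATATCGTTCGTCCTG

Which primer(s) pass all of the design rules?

F1 (26 nt, A=7 T=7 G=6 C=6): GC 12/26 = 46.2% ✓; 3' end TCA has 1 G/C, need ≥2 ✗ — fails.
F2 (19 nt, A=9 T=3 G=3 C=4): GC 7/19 = 36.8%, outside 44.8–59.3% ✗; 3' end AGG has 2 G/C ✓ — fails.
F3 (22 nt, A=10 T=4 G=6 C=2): GC 8/22 = 36.4%, outside 44.8–59.3% ✗; 3' end ATG has 1 G/C, need ≥2 ✗ — fails.
F4 (22 nt, A=4 T=3 G=6 C=9): GC 15/22 = 68.2%, outside 44.8–59.3% ✗; 3' end CGG has 3 G/C ✓ — fails.
F5 (21 nt, A=2 T=9 G=4 C=6): GC 10/21 = 47.6% ✓; 3' end CTG has 2 G/C ✓ — passes.

F5 only.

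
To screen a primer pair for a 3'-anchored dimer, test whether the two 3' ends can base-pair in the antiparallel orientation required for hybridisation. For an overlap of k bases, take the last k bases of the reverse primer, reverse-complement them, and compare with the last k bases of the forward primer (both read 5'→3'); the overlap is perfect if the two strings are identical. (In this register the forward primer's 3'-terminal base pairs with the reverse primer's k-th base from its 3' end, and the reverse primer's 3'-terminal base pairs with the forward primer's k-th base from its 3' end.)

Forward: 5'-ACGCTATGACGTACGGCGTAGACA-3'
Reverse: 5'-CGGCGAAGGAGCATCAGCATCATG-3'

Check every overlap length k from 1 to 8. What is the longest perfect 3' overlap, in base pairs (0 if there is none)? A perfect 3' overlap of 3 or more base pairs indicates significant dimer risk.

Longest perfect overlap: 2 complementary base pairs; below the dimer-risk threshold (threshold 3).

Last 8 bases (5'→3') — forward …CGTAGACA, reverse …GCATCATG.
Reverse complement of the reverse primer's last 8 bases: CATGATGC; its first k bases are the reverse complement of the reverse primer's last k bases, so a perfect k-base overlap needs the forward primer's last k bases to equal them.
Comparing (forward last k vs required): k=1: A vs C ✗; k=2: CA vs CA ✓; k=3: ACA vs CAT ✗; k=4: GACA vs CATG ✗; k=5: AGACA vs CATGA ✗; k=6: TAGACA vs CATGAT ✗; k=7: GTAGACA vs CATGATG ✗; k=8: CGTAGACA vs CATGATGC ✗.
Only k = 2 is perfect, so the longest perfect 3' overlap is 2.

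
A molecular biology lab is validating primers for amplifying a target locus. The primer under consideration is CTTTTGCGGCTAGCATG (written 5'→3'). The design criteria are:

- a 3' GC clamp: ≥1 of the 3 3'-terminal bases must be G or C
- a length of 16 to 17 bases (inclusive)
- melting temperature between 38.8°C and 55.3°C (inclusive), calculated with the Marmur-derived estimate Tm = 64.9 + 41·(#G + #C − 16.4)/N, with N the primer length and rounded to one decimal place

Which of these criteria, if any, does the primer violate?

Meets all criteria.

Base counts: A=2, T=6, G=5, C=4 (length 17).
GC clamp: 3' end ATG has 1 G/C ✓
length: length 17 ✓
Tm: Tm = 64.9 + 41·(9 − 16.4)/17 = 47.1°C ✓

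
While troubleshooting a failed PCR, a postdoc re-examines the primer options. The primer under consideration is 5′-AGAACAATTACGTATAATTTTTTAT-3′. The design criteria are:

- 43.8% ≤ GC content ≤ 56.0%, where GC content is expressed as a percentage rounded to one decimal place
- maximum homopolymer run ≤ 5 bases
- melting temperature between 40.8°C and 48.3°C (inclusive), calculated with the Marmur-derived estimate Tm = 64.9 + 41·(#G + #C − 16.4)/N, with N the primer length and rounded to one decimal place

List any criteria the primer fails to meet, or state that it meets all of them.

Fails: GC content, homopolymer run.

Base counts: A=10, T=11, G=2, C=2 (length 25).
GC content: GC 4/25 = 16.0%, outside 43.8–56.0% ✗
homopolymer run: longest run = 6, exceeds 5 ✗
Tm: Tm = 64.9 + 41·(4 − 16.4)/25 = 44.6°C ✓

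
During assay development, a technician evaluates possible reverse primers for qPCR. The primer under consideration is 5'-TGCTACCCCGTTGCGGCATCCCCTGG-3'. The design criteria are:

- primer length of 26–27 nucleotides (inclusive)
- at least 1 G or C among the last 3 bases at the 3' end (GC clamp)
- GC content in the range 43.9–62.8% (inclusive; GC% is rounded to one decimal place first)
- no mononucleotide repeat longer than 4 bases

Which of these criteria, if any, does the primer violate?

Fails: GC content.

Base counts: A=2, T=6, G=7, C=11 (length 26).
length: length 26 ✓
GC clamp: 3' end TGG has 2 G/C ✓
GC content: GC 18/26 = 69.2%, outside 43.9–62.8% ✗
homopolymer run: longest run = 4 ✓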